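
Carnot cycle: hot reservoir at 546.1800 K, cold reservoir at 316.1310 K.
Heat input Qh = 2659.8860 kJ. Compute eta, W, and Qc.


eta = 1 - 316.1310/546.1800 = 0.4212
W = 0.4212 * 2659.8860 = 1120.3342 kJ
Qc = 2659.8860 - 1120.3342 = 1539.5518 kJ

eta = 42.1196%, W = 1120.3342 kJ, Qc = 1539.5518 kJ


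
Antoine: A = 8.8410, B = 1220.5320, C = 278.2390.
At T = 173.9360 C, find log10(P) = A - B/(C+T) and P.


C+T = 452.1750
B/(C+T) = 2.6992
log10(P) = 8.8410 - 2.6992 = 6.1418
P = 10^6.1418 = 1385967.4379 mmHg

1385967.4379 mmHg


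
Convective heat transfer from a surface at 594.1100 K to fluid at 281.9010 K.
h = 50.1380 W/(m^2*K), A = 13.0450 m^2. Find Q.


dT = 312.2090 K
Q = 50.1380 * 13.0450 * 312.2090 = 204200.3620 W

204200.3620 W


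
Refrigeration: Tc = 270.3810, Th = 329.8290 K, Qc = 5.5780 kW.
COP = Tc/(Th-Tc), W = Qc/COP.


COP = 270.3810 / 59.4480 = 4.5482
W = 5.5780 / 4.5482 = 1.2264 kW

COP = 4.5482, W = 1.2264 kW


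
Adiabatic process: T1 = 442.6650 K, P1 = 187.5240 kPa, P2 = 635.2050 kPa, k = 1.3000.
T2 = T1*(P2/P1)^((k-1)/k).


(k-1)/k = 0.2308
(P2/P1)^exp = 1.3252
T2 = 442.6650 * 1.3252 = 586.6106 K

586.6106 K


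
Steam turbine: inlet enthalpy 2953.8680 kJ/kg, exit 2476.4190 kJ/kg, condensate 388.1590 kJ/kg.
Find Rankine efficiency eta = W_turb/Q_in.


W = 477.4490 kJ/kg
Q_in = 2565.7090 kJ/kg
eta = 0.1861 = 18.6089%

eta = 18.6089%


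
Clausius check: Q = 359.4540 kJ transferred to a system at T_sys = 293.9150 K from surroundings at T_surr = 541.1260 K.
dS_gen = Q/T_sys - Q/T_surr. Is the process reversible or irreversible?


dS_sys = 359.4540/293.9150 = 1.2230 kJ/K
dS_surr = -359.4540/541.1260 = -0.6643 kJ/K
dS_gen = 1.2230 - 0.6643 = 0.5587 kJ/K (irreversible)

dS_gen = 0.5587 kJ/K, irreversible


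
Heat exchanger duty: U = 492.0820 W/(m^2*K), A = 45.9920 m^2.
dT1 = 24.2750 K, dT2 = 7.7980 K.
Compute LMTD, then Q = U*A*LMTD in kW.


LMTD = 14.5098 K
Q = 492.0820 * 45.9920 * 14.5098 = 328382.7134 W = 328.3827 kW

328.3827 kW


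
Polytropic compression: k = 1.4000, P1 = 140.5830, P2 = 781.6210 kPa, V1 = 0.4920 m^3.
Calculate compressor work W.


(k-1)/k = 0.2857
(P2/P1)^exp = 1.6326
W = 3.5000 * 140.5830 * 0.4920 * (1.6326 - 1) = 153.1382 kJ

153.1382 kJ


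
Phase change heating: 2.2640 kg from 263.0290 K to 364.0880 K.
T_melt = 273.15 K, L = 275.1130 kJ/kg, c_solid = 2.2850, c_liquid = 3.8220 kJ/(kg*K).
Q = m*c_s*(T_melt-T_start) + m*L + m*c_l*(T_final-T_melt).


Q1 (sensible, solid) = 2.2640 * 2.2850 * 10.1210 = 52.3584 kJ
Q2 (latent) = 2.2640 * 275.1130 = 622.8558 kJ
Q3 (sensible, liquid) = 2.2640 * 3.8220 * 90.9380 = 786.8872 kJ
Q_total = 1462.1014 kJ

1462.1014 kJ


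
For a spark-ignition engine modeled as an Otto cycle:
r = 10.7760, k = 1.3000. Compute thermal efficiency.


r^(k-1) = 2.0405
eta = 1 - 1/2.0405 = 0.5099 = 50.9925%

50.9925%


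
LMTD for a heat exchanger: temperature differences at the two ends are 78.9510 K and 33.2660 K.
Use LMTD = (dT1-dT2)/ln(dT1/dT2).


dT1/dT2 = 2.3733
ln(dT1/dT2) = 0.8643
LMTD = 45.6850 / 0.8643 = 52.8583 K

52.8583 K


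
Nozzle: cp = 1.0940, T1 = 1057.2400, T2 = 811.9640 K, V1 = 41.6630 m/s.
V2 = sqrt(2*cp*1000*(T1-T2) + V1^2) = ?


dT = 245.2760 K
2*cp*1000*dT = 536663.8880
V1^2 = 1735.8056
V2 = sqrt(538399.6936) = 733.7572 m/s

733.7572 m/s


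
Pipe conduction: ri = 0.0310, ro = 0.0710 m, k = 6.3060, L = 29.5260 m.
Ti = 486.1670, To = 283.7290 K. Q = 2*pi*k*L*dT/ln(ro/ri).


dT = 202.4380 K
ln(ro/ri) = 0.8287
Q = 2*pi*6.3060*29.5260*202.4380 / 0.8287 = 285783.3939 W

285783.3939 W


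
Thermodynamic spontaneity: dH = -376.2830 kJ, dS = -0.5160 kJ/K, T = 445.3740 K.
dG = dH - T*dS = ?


T*dS = 445.3740 * -0.5160 = -229.8130 kJ
dG = -376.2830 + 229.8130 = -146.4700 kJ (spontaneous)

dG = -146.4700 kJ, spontaneous


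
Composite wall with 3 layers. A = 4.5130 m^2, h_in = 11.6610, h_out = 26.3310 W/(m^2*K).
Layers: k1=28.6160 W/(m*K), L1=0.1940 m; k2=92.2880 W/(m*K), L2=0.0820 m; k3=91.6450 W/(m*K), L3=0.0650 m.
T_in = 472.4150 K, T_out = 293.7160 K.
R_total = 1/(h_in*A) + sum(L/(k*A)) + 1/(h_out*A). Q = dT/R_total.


R_conv_in = 1/(11.6610*4.5130) = 0.0190
R_1 = 0.1940/(28.6160*4.5130) = 0.0015
R_2 = 0.0820/(92.2880*4.5130) = 0.0002
R_3 = 0.0650/(91.6450*4.5130) = 0.0002
R_conv_out = 1/(26.3310*4.5130) = 0.0084
R_total = 0.0293 K/W
Q = 178.6990 / 0.0293 = 6104.4683 W

R_total = 0.0293 K/W, Q = 6104.4683 W


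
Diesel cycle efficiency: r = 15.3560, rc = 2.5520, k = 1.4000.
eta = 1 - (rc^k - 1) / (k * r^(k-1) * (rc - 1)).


r^(k-1) = 2.9820
rc^k = 3.7122
eta = 0.5814 = 58.1406%

58.1406%


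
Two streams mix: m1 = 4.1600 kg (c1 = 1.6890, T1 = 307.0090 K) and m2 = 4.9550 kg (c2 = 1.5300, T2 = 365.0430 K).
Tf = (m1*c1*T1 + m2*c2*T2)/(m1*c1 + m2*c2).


num = 4924.5647
den = 14.6074
Tf = 337.1283 K

337.1283 K


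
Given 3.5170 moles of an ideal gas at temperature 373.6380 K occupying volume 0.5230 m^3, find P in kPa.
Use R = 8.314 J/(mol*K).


P = nRT/V = 3.5170 * 8.314 * 373.6380 / 0.5230
= 10925.3014 / 0.5230 = 20889.6776 Pa = 20.8897 kPa

20.8897 kPa


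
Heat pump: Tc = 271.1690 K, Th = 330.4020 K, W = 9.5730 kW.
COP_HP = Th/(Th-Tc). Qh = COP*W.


COP = 330.4020 / 59.2330 = 5.5780
Qh = 5.5780 * 9.5730 = 53.3982 kW

COP = 5.5780, Qh = 53.3982 kW


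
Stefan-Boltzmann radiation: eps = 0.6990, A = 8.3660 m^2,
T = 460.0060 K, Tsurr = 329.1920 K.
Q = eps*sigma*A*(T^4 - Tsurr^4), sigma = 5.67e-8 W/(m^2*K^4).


T^4 = 4.4777e+10
Tsurr^4 = 1.1743e+10
Q = 0.6990 * 5.67e-8 * 8.3660 * 3.3033e+10 = 10952.9596 W

10952.9596 W


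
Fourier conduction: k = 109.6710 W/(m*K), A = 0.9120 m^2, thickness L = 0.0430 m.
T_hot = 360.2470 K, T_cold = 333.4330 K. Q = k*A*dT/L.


dT = 26.8140 K
Q = 109.6710 * 0.9120 * 26.8140 / 0.0430 = 62370.5812 W

62370.5812 W


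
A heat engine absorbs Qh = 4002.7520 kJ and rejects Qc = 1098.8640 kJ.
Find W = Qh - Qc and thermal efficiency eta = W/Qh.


W = 4002.7520 - 1098.8640 = 2903.8880 kJ
eta = 2903.8880 / 4002.7520 = 0.7255 = 72.5473%

W = 2903.8880 kJ, eta = 72.5473%


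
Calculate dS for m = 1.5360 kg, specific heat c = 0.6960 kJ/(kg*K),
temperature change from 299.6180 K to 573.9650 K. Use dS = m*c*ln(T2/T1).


T2/T1 = 1.9157
ln(T2/T1) = 0.6501
dS = 1.5360 * 0.6960 * 0.6501 = 0.6950 kJ/K

0.6950 kJ/K


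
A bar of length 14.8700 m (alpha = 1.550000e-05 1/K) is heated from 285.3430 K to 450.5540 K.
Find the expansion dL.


dT = 165.2110 K
dL = 1.550000e-05 * 14.8700 * 165.2110 = 0.038079 m
L_final = 14.908079 m

dL = 0.038079 m


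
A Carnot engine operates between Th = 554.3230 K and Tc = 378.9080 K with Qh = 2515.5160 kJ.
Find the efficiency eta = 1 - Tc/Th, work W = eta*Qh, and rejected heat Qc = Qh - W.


eta = 1 - 378.9080/554.3230 = 0.3164
W = 0.3164 * 2515.5160 = 796.0327 kJ
Qc = 2515.5160 - 796.0327 = 1719.4833 kJ

eta = 31.6449%, W = 796.0327 kJ, Qc = 1719.4833 kJ


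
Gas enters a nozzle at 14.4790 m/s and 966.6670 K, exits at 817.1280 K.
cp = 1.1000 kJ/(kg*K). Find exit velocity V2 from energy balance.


dT = 149.5390 K
2*cp*1000*dT = 328985.8000
V1^2 = 209.6414
V2 = sqrt(329195.4414) = 573.7556 m/s

573.7556 m/s


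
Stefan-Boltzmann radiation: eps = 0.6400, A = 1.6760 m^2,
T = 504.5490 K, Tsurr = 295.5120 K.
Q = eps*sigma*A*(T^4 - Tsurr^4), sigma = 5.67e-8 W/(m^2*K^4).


T^4 = 6.4806e+10
Tsurr^4 = 7.6261e+09
Q = 0.6400 * 5.67e-8 * 1.6760 * 5.7180e+10 = 3477.5922 W

3477.5922 W


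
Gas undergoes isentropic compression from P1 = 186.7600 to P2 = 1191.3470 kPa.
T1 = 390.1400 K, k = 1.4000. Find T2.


(k-1)/k = 0.2857
(P2/P1)^exp = 1.6980
T2 = 390.1400 * 1.6980 = 662.4457 K

662.4457 K


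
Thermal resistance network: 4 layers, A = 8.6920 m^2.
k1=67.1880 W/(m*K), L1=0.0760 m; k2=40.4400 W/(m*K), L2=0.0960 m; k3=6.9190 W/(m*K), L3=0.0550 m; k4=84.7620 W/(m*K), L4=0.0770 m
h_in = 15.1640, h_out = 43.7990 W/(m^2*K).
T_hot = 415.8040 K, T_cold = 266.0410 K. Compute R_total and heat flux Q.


R_conv_in = 1/(15.1640*8.6920) = 0.0076
R_1 = 0.0760/(67.1880*8.6920) = 0.0001
R_2 = 0.0960/(40.4400*8.6920) = 0.0003
R_3 = 0.0550/(6.9190*8.6920) = 0.0009
R_4 = 0.0770/(84.7620*8.6920) = 0.0001
R_conv_out = 1/(43.7990*8.6920) = 0.0026
R_total = 0.0116 K/W
Q = 149.7630 / 0.0116 = 12870.6965 W

R_total = 0.0116 K/W, Q = 12870.6965 W


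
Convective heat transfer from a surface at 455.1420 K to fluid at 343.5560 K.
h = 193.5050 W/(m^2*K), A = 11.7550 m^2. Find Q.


dT = 111.5860 K
Q = 193.5050 * 11.7550 * 111.5860 = 253819.2372 W

253819.2372 W


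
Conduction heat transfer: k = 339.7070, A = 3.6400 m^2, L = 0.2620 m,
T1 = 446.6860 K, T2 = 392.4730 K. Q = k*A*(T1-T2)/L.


dT = 54.2130 K
Q = 339.7070 * 3.6400 * 54.2130 / 0.2620 = 255863.3189 W

255863.3189 W


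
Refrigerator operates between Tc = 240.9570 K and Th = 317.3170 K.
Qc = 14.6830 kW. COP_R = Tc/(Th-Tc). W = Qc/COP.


COP = 240.9570 / 76.3600 = 3.1555
W = 14.6830 / 3.1555 = 4.6531 kW

COP = 3.1555, W = 4.6531 kW


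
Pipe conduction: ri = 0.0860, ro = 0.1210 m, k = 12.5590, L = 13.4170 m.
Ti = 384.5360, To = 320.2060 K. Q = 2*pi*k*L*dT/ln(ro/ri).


dT = 64.3300 K
ln(ro/ri) = 0.3414
Q = 2*pi*12.5590*13.4170*64.3300 / 0.3414 = 199473.5741 W

199473.5741 W


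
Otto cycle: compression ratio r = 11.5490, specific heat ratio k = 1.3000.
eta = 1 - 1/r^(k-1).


r^(k-1) = 2.0834
eta = 1 - 1/2.0834 = 0.5200 = 52.0005%

52.0005%


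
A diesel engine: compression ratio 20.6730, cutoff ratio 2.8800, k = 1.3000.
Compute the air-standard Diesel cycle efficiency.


r^(k-1) = 2.4810
rc^k = 3.9556
eta = 0.5126 = 51.2561%

51.2561%


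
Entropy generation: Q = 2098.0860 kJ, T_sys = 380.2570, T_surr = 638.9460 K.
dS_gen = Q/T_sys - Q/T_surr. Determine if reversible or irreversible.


dS_sys = 2098.0860/380.2570 = 5.5175 kJ/K
dS_surr = -2098.0860/638.9460 = -3.2837 kJ/K
dS_gen = 5.5175 - 3.2837 = 2.2339 kJ/K (irreversible)

dS_gen = 2.2339 kJ/K, irreversible


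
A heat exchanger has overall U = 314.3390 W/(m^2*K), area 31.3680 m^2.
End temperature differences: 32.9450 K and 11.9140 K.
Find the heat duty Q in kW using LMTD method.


LMTD = 20.6769 K
Q = 314.3390 * 31.3680 * 20.6769 = 203878.0880 W = 203.8781 kW

203.8781 kW


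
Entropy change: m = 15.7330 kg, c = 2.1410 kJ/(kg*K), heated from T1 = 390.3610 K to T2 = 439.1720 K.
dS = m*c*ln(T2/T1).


T2/T1 = 1.1250
ln(T2/T1) = 0.1178
dS = 15.7330 * 2.1410 * 0.1178 = 3.9687 kJ/K

3.9687 kJ/K


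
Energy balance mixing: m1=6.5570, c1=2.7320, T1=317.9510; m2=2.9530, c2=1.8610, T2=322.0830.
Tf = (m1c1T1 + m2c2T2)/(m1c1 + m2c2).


num = 7465.7042
den = 23.4093
Tf = 318.9210 K

318.9210 K


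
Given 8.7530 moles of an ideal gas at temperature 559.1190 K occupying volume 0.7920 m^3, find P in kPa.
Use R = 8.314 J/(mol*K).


P = nRT/V = 8.7530 * 8.314 * 559.1190 / 0.7920
= 40688.4550 / 0.7920 = 51374.3119 Pa = 51.3743 kPa

51.3743 kPa


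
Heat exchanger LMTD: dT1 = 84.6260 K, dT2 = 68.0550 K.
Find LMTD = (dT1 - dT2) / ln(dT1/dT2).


dT1/dT2 = 1.2435
ln(dT1/dT2) = 0.2179
LMTD = 16.5710 / 0.2179 = 76.0398 K

76.0398 K


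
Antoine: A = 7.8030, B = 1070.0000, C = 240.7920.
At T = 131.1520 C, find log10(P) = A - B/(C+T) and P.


C+T = 371.9440
B/(C+T) = 2.8768
log10(P) = 7.8030 - 2.8768 = 4.9262
P = 10^4.9262 = 84376.7612 mmHg

84376.7612 mmHg


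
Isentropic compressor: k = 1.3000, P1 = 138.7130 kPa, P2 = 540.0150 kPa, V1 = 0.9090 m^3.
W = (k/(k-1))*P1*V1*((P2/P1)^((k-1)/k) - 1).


(k-1)/k = 0.2308
(P2/P1)^exp = 1.3684
W = 4.3333 * 138.7130 * 0.9090 * (1.3684 - 1) = 201.3030 kJ

201.3030 kJ


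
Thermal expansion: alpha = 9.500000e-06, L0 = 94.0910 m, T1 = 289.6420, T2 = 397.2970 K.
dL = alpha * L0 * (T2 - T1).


dT = 107.6550 K
dL = 9.500000e-06 * 94.0910 * 107.6550 = 0.096229 m
L_final = 94.187229 m

dL = 0.096229 m


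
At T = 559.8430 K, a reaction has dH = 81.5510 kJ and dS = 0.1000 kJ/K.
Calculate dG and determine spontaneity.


T*dS = 559.8430 * 0.1000 = 55.9843 kJ
dG = 81.5510 - 55.9843 = 25.5667 kJ (non-spontaneous)

dG = 25.5667 kJ, non-spontaneous


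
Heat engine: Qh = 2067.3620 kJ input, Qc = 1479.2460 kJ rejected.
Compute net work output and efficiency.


W = 2067.3620 - 1479.2460 = 588.1160 kJ
eta = 588.1160 / 2067.3620 = 0.2845 = 28.4477%

W = 588.1160 kJ, eta = 28.4477%


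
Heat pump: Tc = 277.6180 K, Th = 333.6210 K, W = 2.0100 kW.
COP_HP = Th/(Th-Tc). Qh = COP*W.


COP = 333.6210 / 56.0030 = 5.9572
Qh = 5.9572 * 2.0100 = 11.9740 kW

COP = 5.9572, Qh = 11.9740 kW


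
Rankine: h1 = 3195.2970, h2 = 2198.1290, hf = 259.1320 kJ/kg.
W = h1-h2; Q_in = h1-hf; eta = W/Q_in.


W = 997.1680 kJ/kg
Q_in = 2936.1650 kJ/kg
eta = 0.3396 = 33.9616%

eta = 33.9616%


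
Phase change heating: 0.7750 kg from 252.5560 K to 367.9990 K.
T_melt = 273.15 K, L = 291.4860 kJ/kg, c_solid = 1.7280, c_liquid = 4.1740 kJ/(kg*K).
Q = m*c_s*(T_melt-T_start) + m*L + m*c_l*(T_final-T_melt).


Q1 (sensible, solid) = 0.7750 * 1.7280 * 20.5940 = 27.5795 kJ
Q2 (latent) = 0.7750 * 291.4860 = 225.9016 kJ
Q3 (sensible, liquid) = 0.7750 * 4.1740 * 94.8490 = 306.8223 kJ
Q_total = 560.3034 kJ

560.3034 kJ


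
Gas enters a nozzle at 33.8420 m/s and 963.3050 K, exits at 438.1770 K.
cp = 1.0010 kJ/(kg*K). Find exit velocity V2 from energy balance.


dT = 525.1280 K
2*cp*1000*dT = 1051306.2560
V1^2 = 1145.2810
V2 = sqrt(1052451.5370) = 1025.8906 m/s

1025.8906 m/s


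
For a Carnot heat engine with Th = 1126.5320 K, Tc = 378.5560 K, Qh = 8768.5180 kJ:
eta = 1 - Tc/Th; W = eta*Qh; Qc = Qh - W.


eta = 1 - 378.5560/1126.5320 = 0.6640
W = 0.6640 * 8768.5180 = 5821.9749 kJ
Qc = 8768.5180 - 5821.9749 = 2946.5431 kJ

eta = 66.3963%, W = 5821.9749 kJ, Qc = 2946.5431 kJ


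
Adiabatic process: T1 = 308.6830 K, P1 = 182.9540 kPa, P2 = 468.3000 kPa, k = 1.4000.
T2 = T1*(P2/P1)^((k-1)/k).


(k-1)/k = 0.2857
(P2/P1)^exp = 1.3080
T2 = 308.6830 * 1.3080 = 403.7720 K

403.7720 K


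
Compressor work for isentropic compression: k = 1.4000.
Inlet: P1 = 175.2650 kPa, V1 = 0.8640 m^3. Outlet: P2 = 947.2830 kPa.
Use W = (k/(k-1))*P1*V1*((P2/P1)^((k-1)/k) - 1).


(k-1)/k = 0.2857
(P2/P1)^exp = 1.6194
W = 3.5000 * 175.2650 * 0.8640 * (1.6194 - 1) = 328.3083 kJ

328.3083 kJ


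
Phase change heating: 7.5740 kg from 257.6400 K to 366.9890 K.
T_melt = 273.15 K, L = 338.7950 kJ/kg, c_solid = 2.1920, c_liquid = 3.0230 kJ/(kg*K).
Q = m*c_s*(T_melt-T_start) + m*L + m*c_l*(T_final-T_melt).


Q1 (sensible, solid) = 7.5740 * 2.1920 * 15.5100 = 257.5002 kJ
Q2 (latent) = 7.5740 * 338.7950 = 2566.0333 kJ
Q3 (sensible, liquid) = 7.5740 * 3.0230 * 93.8390 = 2148.5567 kJ
Q_total = 4972.0903 kJ

4972.0903 kJ


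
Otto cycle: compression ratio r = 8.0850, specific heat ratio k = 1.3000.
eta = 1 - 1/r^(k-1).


r^(k-1) = 1.8720
eta = 1 - 1/1.8720 = 0.4658 = 46.5810%

46.5810%


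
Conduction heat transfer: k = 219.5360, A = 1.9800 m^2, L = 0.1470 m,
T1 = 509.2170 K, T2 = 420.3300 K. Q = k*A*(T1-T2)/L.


dT = 88.8870 K
Q = 219.5360 * 1.9800 * 88.8870 / 0.1470 = 262840.2377 W

262840.2377 W


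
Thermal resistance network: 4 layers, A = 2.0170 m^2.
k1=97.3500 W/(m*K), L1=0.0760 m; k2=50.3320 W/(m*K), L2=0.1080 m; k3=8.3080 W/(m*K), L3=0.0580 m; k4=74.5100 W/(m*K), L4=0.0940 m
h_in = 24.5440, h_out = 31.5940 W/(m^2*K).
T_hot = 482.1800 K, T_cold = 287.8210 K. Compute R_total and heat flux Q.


R_conv_in = 1/(24.5440*2.0170) = 0.0202
R_1 = 0.0760/(97.3500*2.0170) = 0.0004
R_2 = 0.1080/(50.3320*2.0170) = 0.0011
R_3 = 0.0580/(8.3080*2.0170) = 0.0035
R_4 = 0.0940/(74.5100*2.0170) = 0.0006
R_conv_out = 1/(31.5940*2.0170) = 0.0157
R_total = 0.0414 K/W
Q = 194.3590 / 0.0414 = 4691.2813 W

R_total = 0.0414 K/W, Q = 4691.2813 W


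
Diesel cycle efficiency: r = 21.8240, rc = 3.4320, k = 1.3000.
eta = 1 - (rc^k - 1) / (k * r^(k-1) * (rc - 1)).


r^(k-1) = 2.5216
rc^k = 4.9683
eta = 0.5022 = 50.2238%

50.2238%


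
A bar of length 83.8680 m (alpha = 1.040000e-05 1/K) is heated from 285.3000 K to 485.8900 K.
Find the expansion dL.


dT = 200.5900 K
dL = 1.040000e-05 * 83.8680 * 200.5900 = 0.174960 m
L_final = 84.042960 m

dL = 0.174960 m


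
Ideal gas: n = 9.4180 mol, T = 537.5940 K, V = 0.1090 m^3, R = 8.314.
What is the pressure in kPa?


P = nRT/V = 9.4180 * 8.314 * 537.5940 / 0.1090
= 42094.2833 / 0.1090 = 386186.0850 Pa = 386.1861 kPa

386.1861 kPa


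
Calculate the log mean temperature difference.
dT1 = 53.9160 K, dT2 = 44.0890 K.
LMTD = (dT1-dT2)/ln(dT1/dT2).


dT1/dT2 = 1.2229
ln(dT1/dT2) = 0.2012
LMTD = 9.8270 / 0.2012 = 48.8378 K

48.8378 K


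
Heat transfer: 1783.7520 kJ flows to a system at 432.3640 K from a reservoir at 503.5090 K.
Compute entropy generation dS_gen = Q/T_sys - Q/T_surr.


dS_sys = 1783.7520/432.3640 = 4.1256 kJ/K
dS_surr = -1783.7520/503.5090 = -3.5426 kJ/K
dS_gen = 4.1256 - 3.5426 = 0.5829 kJ/K (irreversible)

dS_gen = 0.5829 kJ/K, irreversible


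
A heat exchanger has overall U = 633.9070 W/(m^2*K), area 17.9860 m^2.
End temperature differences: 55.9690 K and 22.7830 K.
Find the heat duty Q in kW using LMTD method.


LMTD = 36.9232 K
Q = 633.9070 * 17.9860 * 36.9232 = 420978.6203 W = 420.9786 kW

420.9786 kW


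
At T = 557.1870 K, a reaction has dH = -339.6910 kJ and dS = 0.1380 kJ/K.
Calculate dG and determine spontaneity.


T*dS = 557.1870 * 0.1380 = 76.8918 kJ
dG = -339.6910 - 76.8918 = -416.5828 kJ (spontaneous)

dG = -416.5828 kJ, spontaneous


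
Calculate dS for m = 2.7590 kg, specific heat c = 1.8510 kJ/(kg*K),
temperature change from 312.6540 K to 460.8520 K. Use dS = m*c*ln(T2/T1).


T2/T1 = 1.4740
ln(T2/T1) = 0.3880
dS = 2.7590 * 1.8510 * 0.3880 = 1.9814 kJ/K

1.9814 kJ/K


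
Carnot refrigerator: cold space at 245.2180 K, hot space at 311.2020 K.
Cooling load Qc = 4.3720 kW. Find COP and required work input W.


COP = 245.2180 / 65.9840 = 3.7163
W = 4.3720 / 3.7163 = 1.1764 kW

COP = 3.7163, W = 1.1764 kW


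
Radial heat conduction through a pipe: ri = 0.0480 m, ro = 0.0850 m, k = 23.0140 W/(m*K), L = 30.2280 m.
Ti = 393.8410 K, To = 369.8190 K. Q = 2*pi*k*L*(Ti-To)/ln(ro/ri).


dT = 24.0220 K
ln(ro/ri) = 0.5715
Q = 2*pi*23.0140*30.2280*24.0220 / 0.5715 = 183743.5613 W

183743.5613 W


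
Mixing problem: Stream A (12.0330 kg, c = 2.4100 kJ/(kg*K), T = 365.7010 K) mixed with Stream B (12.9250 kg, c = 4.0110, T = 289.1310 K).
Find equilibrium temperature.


num = 25594.3370
den = 80.8417
Tf = 316.5982 K

316.5982 K


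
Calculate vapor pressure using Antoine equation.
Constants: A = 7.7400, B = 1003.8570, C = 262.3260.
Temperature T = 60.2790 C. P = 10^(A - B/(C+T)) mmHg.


C+T = 322.6050
B/(C+T) = 3.1117
log10(P) = 7.7400 - 3.1117 = 4.6283
P = 10^4.6283 = 42489.1688 mmHg

42489.1688 mmHg


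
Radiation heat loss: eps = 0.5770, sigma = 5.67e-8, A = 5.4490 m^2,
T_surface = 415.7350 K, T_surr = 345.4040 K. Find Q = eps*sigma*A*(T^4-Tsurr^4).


T^4 = 2.9872e+10
Tsurr^4 = 1.4233e+10
Q = 0.5770 * 5.67e-8 * 5.4490 * 1.5639e+10 = 2787.8972 W

2787.8972 W


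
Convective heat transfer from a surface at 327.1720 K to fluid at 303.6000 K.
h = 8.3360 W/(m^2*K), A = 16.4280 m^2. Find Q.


dT = 23.5720 K
Q = 8.3360 * 16.4280 * 23.5720 = 3228.0394 W

3228.0394 W


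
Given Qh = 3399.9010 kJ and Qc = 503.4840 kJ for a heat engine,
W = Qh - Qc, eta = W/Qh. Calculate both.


W = 3399.9010 - 503.4840 = 2896.4170 kJ
eta = 2896.4170 / 3399.9010 = 0.8519 = 85.1912%

W = 2896.4170 kJ, eta = 85.1912%


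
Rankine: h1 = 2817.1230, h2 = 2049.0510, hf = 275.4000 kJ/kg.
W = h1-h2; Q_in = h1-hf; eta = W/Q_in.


W = 768.0720 kJ/kg
Q_in = 2541.7230 kJ/kg
eta = 0.3022 = 30.2186%

eta = 30.2186%


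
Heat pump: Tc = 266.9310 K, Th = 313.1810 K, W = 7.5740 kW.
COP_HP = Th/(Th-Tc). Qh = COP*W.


COP = 313.1810 / 46.2500 = 6.7715
Qh = 6.7715 * 7.5740 = 51.2872 kW

COP = 6.7715, Qh = 51.2872 kW


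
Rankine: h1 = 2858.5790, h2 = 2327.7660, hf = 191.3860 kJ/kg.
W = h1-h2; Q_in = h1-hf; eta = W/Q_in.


W = 530.8130 kJ/kg
Q_in = 2667.1930 kJ/kg
eta = 0.1990 = 19.9016%

eta = 19.9016%


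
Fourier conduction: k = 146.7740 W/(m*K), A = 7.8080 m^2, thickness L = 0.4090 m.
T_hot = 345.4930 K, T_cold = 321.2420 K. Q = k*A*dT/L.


dT = 24.2510 K
Q = 146.7740 * 7.8080 * 24.2510 / 0.4090 = 67950.9102 W

67950.9102 W


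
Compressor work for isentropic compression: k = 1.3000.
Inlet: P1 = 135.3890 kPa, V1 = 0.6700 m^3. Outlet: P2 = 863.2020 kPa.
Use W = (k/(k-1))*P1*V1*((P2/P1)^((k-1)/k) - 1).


(k-1)/k = 0.2308
(P2/P1)^exp = 1.5334
W = 4.3333 * 135.3890 * 0.6700 * (1.5334 - 1) = 209.6756 kJ

209.6756 kJ


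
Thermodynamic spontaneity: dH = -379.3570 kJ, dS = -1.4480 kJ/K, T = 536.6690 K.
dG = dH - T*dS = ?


T*dS = 536.6690 * -1.4480 = -777.0967 kJ
dG = -379.3570 + 777.0967 = 397.7397 kJ (non-spontaneous)

dG = 397.7397 kJ, non-spontaneous


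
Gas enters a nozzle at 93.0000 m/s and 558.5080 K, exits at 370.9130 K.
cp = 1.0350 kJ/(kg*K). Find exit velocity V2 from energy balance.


dT = 187.5950 K
2*cp*1000*dT = 388321.6500
V1^2 = 8649.0000
V2 = sqrt(396970.6500) = 630.0561 m/s

630.0561 m/s


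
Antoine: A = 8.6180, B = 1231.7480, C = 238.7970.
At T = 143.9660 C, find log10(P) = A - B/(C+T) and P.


C+T = 382.7630
B/(C+T) = 3.2180
log10(P) = 8.6180 - 3.2180 = 5.4000
P = 10^5.4000 = 251163.4609 mmHg

251163.4609 mmHg


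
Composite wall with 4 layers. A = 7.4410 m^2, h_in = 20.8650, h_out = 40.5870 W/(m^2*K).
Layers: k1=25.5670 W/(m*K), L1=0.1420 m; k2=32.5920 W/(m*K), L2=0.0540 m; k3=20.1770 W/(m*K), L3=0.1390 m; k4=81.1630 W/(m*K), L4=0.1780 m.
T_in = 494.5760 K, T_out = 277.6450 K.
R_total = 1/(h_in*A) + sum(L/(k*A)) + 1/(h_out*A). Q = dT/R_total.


R_conv_in = 1/(20.8650*7.4410) = 0.0064
R_1 = 0.1420/(25.5670*7.4410) = 0.0007
R_2 = 0.0540/(32.5920*7.4410) = 0.0002
R_3 = 0.1390/(20.1770*7.4410) = 0.0009
R_4 = 0.1780/(81.1630*7.4410) = 0.0003
R_conv_out = 1/(40.5870*7.4410) = 0.0033
R_total = 0.0119 K/W
Q = 216.9310 / 0.0119 = 18165.7523 W

R_total = 0.0119 K/W, Q = 18165.7523 W


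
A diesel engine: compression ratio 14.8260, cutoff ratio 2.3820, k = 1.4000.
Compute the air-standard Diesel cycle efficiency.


r^(k-1) = 2.9404
rc^k = 3.3707
eta = 0.5833 = 58.3295%

58.3295%


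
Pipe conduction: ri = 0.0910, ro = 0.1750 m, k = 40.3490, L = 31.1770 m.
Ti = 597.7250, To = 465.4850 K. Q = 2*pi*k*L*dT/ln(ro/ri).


dT = 132.2400 K
ln(ro/ri) = 0.6539
Q = 2*pi*40.3490*31.1770*132.2400 / 0.6539 = 1598383.1478 W

1598383.1478 W


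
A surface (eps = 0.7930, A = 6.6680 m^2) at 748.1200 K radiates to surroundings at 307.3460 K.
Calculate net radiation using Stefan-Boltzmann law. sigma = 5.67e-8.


T^4 = 3.1325e+11
Tsurr^4 = 8.9230e+09
Q = 0.7930 * 5.67e-8 * 6.6680 * 3.0432e+11 = 91240.1825 W

91240.1825 W


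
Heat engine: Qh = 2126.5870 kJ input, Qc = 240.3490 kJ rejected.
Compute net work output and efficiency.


W = 2126.5870 - 240.3490 = 1886.2380 kJ
eta = 1886.2380 / 2126.5870 = 0.8870 = 88.6979%

W = 1886.2380 kJ, eta = 88.6979%


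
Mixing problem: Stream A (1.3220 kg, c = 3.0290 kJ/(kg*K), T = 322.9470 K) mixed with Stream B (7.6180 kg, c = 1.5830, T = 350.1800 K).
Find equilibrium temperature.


num = 5516.1125
den = 16.0636
Tf = 343.3914 K

343.3914 K


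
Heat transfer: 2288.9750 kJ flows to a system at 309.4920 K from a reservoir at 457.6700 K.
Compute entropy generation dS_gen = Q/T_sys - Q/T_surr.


dS_sys = 2288.9750/309.4920 = 7.3959 kJ/K
dS_surr = -2288.9750/457.6700 = -5.0014 kJ/K
dS_gen = 7.3959 - 5.0014 = 2.3945 kJ/K (irreversible)

dS_gen = 2.3945 kJ/K, irreversible


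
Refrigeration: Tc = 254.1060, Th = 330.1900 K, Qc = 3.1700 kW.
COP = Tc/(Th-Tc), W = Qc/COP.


COP = 254.1060 / 76.0840 = 3.3398
W = 3.1700 / 3.3398 = 0.9492 kW

COP = 3.3398, W = 0.9492 kW


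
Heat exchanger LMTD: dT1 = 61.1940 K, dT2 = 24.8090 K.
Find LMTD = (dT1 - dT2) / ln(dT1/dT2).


dT1/dT2 = 2.4666
ln(dT1/dT2) = 0.9028
LMTD = 36.3850 / 0.9028 = 40.3005 K

40.3005 K


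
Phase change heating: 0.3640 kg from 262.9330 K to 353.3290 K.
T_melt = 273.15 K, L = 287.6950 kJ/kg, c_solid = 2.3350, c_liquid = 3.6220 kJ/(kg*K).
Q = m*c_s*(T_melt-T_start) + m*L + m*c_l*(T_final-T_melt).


Q1 (sensible, solid) = 0.3640 * 2.3350 * 10.2170 = 8.6838 kJ
Q2 (latent) = 0.3640 * 287.6950 = 104.7210 kJ
Q3 (sensible, liquid) = 0.3640 * 3.6220 * 80.1790 = 105.7086 kJ
Q_total = 219.1135 kJ

219.1135 kJ


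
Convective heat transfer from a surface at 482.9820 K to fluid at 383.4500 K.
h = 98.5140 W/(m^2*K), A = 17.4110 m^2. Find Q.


dT = 99.5320 K
Q = 98.5140 * 17.4110 * 99.5320 = 170719.9990 W

170719.9990 W


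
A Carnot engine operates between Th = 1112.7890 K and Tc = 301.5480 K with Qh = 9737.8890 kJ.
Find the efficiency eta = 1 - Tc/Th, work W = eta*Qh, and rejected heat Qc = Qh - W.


eta = 1 - 301.5480/1112.7890 = 0.7290
W = 0.7290 * 9737.8890 = 7099.0770 kJ
Qc = 9737.8890 - 7099.0770 = 2638.8120 kJ

eta = 72.9016%, W = 7099.0770 kJ, Qc = 2638.8120 kJ


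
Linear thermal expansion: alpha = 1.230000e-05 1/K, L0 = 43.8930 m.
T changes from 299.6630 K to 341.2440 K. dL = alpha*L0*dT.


dT = 41.5810 K
dL = 1.230000e-05 * 43.8930 * 41.5810 = 0.022449 m
L_final = 43.915449 m

dL = 0.022449 m


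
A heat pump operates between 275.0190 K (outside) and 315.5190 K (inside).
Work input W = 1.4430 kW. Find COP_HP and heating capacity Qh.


COP = 315.5190 / 40.5000 = 7.7906
Qh = 7.7906 * 1.4430 = 11.2418 kW

COP = 7.7906, Qh = 11.2418 kW


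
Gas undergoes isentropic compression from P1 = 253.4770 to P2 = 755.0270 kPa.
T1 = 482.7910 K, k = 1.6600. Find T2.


(k-1)/k = 0.3976
(P2/P1)^exp = 1.5434
T2 = 482.7910 * 1.5434 = 745.1205 K

745.1205 K


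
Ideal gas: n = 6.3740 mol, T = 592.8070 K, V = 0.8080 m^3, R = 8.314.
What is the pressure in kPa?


P = nRT/V = 6.3740 * 8.314 * 592.8070 / 0.8080
= 31414.8798 / 0.8080 = 38879.8018 Pa = 38.8798 kPa

38.8798 kPa


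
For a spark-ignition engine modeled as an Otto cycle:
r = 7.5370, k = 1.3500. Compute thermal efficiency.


r^(k-1) = 2.0278
eta = 1 - 1/2.0278 = 0.5068 = 50.6848%

50.6848%


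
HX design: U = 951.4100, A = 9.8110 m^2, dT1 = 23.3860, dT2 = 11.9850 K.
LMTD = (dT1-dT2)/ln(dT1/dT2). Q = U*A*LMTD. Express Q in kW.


LMTD = 17.0551 K
Q = 951.4100 * 9.8110 * 17.0551 = 159196.8317 W = 159.1968 kW

159.1968 kW


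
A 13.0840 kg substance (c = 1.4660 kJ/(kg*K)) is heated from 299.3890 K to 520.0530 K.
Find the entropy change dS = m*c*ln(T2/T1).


T2/T1 = 1.7370
ln(T2/T1) = 0.5522
dS = 13.0840 * 1.4660 * 0.5522 = 10.5916 kJ/K

10.5916 kJ/K


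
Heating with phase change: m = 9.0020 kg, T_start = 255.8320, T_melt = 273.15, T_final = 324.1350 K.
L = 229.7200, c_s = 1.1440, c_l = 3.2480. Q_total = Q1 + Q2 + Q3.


Q1 (sensible, solid) = 9.0020 * 1.1440 * 17.3180 = 178.3458 kJ
Q2 (latent) = 9.0020 * 229.7200 = 2067.9394 kJ
Q3 (sensible, liquid) = 9.0020 * 3.2480 * 50.9850 = 1490.7247 kJ
Q_total = 3737.0099 kJ

3737.0099 kJ


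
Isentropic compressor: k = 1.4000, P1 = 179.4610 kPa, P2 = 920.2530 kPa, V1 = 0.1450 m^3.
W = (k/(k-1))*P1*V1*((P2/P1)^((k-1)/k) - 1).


(k-1)/k = 0.2857
(P2/P1)^exp = 1.5953
W = 3.5000 * 179.4610 * 0.1450 * (1.5953 - 1) = 54.2168 kJ

54.2168 kJ


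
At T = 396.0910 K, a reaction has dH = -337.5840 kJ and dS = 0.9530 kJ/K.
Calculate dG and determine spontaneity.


T*dS = 396.0910 * 0.9530 = 377.4747 kJ
dG = -337.5840 - 377.4747 = -715.0587 kJ (spontaneous)

dG = -715.0587 kJ, spontaneous


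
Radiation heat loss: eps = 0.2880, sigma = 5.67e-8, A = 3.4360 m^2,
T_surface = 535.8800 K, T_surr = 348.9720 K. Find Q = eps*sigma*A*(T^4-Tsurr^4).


T^4 = 8.2465e+10
Tsurr^4 = 1.4831e+10
Q = 0.2880 * 5.67e-8 * 3.4360 * 6.7634e+10 = 3794.8639 W

3794.8639 W


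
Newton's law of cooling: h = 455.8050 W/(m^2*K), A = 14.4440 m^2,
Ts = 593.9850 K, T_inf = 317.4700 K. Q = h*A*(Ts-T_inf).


dT = 276.5150 K
Q = 455.8050 * 14.4440 * 276.5150 = 1820477.2663 W

1820477.2663 W


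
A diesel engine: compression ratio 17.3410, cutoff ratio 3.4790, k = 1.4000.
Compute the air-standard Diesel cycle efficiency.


r^(k-1) = 3.1306
rc^k = 5.7284
eta = 0.5648 = 56.4805%

56.4805%


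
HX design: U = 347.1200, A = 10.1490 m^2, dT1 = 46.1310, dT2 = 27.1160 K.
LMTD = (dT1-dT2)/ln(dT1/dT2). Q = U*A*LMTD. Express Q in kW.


LMTD = 35.7854 K
Q = 347.1200 * 10.1490 * 35.7854 = 126069.3076 W = 126.0693 kW

126.0693 kW


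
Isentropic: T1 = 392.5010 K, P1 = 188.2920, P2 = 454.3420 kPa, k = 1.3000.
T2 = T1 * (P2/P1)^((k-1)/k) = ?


(k-1)/k = 0.2308
(P2/P1)^exp = 1.2254
T2 = 392.5010 * 1.2254 = 480.9742 K

480.9742 K


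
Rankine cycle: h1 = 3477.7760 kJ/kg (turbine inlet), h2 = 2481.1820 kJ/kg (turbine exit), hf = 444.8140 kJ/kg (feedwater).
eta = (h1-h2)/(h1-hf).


W = 996.5940 kJ/kg
Q_in = 3032.9620 kJ/kg
eta = 0.3286 = 32.8588%

eta = 32.8588%


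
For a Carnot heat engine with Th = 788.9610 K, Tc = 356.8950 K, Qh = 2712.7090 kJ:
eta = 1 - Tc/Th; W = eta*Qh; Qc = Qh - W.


eta = 1 - 356.8950/788.9610 = 0.5476
W = 0.5476 * 2712.7090 = 1485.5859 kJ
Qc = 2712.7090 - 1485.5859 = 1227.1231 kJ

eta = 54.7639%, W = 1485.5859 kJ, Qc = 1227.1231 kJ


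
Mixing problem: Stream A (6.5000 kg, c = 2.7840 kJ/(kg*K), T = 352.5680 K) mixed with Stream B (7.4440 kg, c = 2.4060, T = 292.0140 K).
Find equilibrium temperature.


num = 11610.1184
den = 36.0063
Tf = 322.4472 K

322.4472 K


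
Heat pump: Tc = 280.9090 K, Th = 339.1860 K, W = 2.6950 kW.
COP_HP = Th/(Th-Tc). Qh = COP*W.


COP = 339.1860 / 58.2770 = 5.8202
Qh = 5.8202 * 2.6950 = 15.6855 kW

COP = 5.8202, Qh = 15.6855 kW


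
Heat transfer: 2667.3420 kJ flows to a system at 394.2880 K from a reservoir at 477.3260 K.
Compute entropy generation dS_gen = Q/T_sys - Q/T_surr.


dS_sys = 2667.3420/394.2880 = 6.7650 kJ/K
dS_surr = -2667.3420/477.3260 = -5.5881 kJ/K
dS_gen = 6.7650 - 5.5881 = 1.1769 kJ/K (irreversible)

dS_gen = 1.1769 kJ/K, irreversible


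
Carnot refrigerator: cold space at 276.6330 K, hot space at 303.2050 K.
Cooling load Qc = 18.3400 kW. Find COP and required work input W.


COP = 276.6330 / 26.5720 = 10.4107
W = 18.3400 / 10.4107 = 1.7616 kW

COP = 10.4107, W = 1.7616 kW


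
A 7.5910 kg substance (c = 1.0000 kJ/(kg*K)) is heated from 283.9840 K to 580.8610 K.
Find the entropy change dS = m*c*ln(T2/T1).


T2/T1 = 2.0454
ln(T2/T1) = 0.7156
dS = 7.5910 * 1.0000 * 0.7156 = 5.4321 kJ/K

5.4321 kJ/K


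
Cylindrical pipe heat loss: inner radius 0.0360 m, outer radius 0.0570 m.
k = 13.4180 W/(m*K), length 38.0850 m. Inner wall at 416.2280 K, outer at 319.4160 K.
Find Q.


dT = 96.8120 K
ln(ro/ri) = 0.4595
Q = 2*pi*13.4180*38.0850*96.8120 / 0.4595 = 676448.4988 W

676448.4988 W


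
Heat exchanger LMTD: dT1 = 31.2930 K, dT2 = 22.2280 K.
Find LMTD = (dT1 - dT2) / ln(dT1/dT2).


dT1/dT2 = 1.4078
ln(dT1/dT2) = 0.3420
LMTD = 9.0650 / 0.3420 = 26.5026 K

26.5026 K


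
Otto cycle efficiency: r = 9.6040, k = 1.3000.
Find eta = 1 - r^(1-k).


r^(k-1) = 1.9712
eta = 1 - 1/1.9712 = 0.4927 = 49.2701%

49.2701%


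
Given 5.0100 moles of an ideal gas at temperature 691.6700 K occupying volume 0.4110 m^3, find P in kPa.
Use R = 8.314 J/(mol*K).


P = nRT/V = 5.0100 * 8.314 * 691.6700 / 0.4110
= 28810.2273 / 0.4110 = 70097.8767 Pa = 70.0979 kPa

70.0979 kPa


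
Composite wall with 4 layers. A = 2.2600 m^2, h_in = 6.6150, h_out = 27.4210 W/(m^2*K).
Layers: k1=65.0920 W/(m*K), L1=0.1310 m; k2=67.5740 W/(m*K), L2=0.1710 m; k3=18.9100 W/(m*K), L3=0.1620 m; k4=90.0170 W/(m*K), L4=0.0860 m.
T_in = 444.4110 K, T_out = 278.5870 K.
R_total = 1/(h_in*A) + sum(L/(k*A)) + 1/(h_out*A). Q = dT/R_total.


R_conv_in = 1/(6.6150*2.2600) = 0.0669
R_1 = 0.1310/(65.0920*2.2600) = 0.0009
R_2 = 0.1710/(67.5740*2.2600) = 0.0011
R_3 = 0.1620/(18.9100*2.2600) = 0.0038
R_4 = 0.0860/(90.0170*2.2600) = 0.0004
R_conv_out = 1/(27.4210*2.2600) = 0.0161
R_total = 0.0893 K/W
Q = 165.8240 / 0.0893 = 1857.9688 W

R_total = 0.0893 K/W, Q = 1857.9688 W


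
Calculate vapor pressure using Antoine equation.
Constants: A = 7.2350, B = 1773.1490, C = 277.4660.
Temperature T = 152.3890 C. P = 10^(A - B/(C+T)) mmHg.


C+T = 429.8550
B/(C+T) = 4.1250
log10(P) = 7.2350 - 4.1250 = 3.1100
P = 10^3.1100 = 1288.2694 mmHg

1288.2694 mmHg


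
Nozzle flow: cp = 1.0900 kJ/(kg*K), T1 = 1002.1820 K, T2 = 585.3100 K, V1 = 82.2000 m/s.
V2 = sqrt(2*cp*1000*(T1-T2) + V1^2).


dT = 416.8720 K
2*cp*1000*dT = 908780.9600
V1^2 = 6756.8400
V2 = sqrt(915537.8000) = 956.8374 m/s

956.8374 m/s


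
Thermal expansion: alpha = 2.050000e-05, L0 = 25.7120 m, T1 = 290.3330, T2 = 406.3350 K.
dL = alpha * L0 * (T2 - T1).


dT = 116.0020 K
dL = 2.050000e-05 * 25.7120 * 116.0020 = 0.061144 m
L_final = 25.773144 m

dL = 0.061144 m


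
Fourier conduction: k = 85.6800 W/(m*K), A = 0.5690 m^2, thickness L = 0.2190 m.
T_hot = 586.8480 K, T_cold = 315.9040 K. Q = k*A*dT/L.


dT = 270.9440 K
Q = 85.6800 * 0.5690 * 270.9440 / 0.2190 = 60315.2521 W

60315.2521 W


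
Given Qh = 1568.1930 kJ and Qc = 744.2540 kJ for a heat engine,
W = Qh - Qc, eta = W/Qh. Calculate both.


W = 1568.1930 - 744.2540 = 823.9390 kJ
eta = 823.9390 / 1568.1930 = 0.5254 = 52.5407%

W = 823.9390 kJ, eta = 52.5407%


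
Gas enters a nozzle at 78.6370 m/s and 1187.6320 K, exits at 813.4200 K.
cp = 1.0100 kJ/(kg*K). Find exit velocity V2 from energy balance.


dT = 374.2120 K
2*cp*1000*dT = 755908.2400
V1^2 = 6183.7778
V2 = sqrt(762092.0178) = 872.9788 m/s

872.9788 m/s


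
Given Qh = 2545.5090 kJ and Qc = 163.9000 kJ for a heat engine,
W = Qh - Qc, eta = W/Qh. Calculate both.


W = 2545.5090 - 163.9000 = 2381.6090 kJ
eta = 2381.6090 / 2545.5090 = 0.9356 = 93.5612%

W = 2381.6090 kJ, eta = 93.5612%


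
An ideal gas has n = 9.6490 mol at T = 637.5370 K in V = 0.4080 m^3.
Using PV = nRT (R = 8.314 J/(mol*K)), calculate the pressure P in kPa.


P = nRT/V = 9.6490 * 8.314 * 637.5370 / 0.4080
= 51144.3568 / 0.4080 = 125353.8156 Pa = 125.3538 kPa

125.3538 kPa


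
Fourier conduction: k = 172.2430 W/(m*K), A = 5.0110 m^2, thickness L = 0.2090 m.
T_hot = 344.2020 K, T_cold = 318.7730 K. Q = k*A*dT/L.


dT = 25.4290 K
Q = 172.2430 * 5.0110 * 25.4290 / 0.2090 = 105014.4300 W

105014.4300 W


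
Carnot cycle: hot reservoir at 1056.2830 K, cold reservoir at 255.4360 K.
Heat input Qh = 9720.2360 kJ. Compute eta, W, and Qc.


eta = 1 - 255.4360/1056.2830 = 0.7582
W = 0.7582 * 9720.2360 = 7369.6366 kJ
Qc = 9720.2360 - 7369.6366 = 2350.5994 kJ

eta = 75.8175%, W = 7369.6366 kJ, Qc = 2350.5994 kJ


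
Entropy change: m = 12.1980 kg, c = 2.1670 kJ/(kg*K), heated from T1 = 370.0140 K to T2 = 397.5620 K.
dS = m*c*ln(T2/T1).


T2/T1 = 1.0745
ln(T2/T1) = 0.0718
dS = 12.1980 * 2.1670 * 0.0718 = 1.8982 kJ/K

1.8982 kJ/K


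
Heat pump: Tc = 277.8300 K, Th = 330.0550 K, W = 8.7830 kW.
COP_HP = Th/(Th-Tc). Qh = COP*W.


COP = 330.0550 / 52.2250 = 6.3199
Qh = 6.3199 * 8.7830 = 55.5074 kW

COP = 6.3199, Qh = 55.5074 kW


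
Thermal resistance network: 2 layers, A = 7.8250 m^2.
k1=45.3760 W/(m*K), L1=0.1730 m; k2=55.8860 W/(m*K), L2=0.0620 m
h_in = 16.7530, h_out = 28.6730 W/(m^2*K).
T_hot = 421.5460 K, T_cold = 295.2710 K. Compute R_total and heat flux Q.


R_conv_in = 1/(16.7530*7.8250) = 0.0076
R_1 = 0.1730/(45.3760*7.8250) = 0.0005
R_2 = 0.0620/(55.8860*7.8250) = 0.0001
R_conv_out = 1/(28.6730*7.8250) = 0.0045
R_total = 0.0127 K/W
Q = 126.2750 / 0.0127 = 9931.7894 W

R_total = 0.0127 K/W, Q = 9931.7894 W


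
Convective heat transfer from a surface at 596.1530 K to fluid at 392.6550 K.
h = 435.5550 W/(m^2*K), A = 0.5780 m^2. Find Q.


dT = 203.4980 K
Q = 435.5550 * 0.5780 * 203.4980 = 51230.7823 W

51230.7823 W


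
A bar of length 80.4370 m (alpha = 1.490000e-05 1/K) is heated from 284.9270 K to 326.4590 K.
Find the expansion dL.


dT = 41.5320 K
dL = 1.490000e-05 * 80.4370 * 41.5320 = 0.049777 m
L_final = 80.486777 m

dL = 0.049777 m


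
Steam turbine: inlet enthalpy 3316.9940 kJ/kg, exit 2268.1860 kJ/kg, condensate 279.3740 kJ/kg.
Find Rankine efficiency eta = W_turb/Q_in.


W = 1048.8080 kJ/kg
Q_in = 3037.6200 kJ/kg
eta = 0.3453 = 34.5273%

eta = 34.5273%


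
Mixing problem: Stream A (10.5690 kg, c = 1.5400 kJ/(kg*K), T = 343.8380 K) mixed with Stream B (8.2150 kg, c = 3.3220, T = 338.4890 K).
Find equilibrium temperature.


num = 14833.8393
den = 43.5665
Tf = 340.4874 K

340.4874 K


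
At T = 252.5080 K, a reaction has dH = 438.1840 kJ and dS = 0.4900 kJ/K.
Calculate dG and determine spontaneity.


T*dS = 252.5080 * 0.4900 = 123.7289 kJ
dG = 438.1840 - 123.7289 = 314.4551 kJ (non-spontaneous)

dG = 314.4551 kJ, non-spontaneous


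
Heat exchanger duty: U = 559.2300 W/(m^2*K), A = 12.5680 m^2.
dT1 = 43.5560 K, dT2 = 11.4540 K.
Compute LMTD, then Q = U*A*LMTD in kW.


LMTD = 24.0337 K
Q = 559.2300 * 12.5680 * 24.0337 = 168918.4351 W = 168.9184 kW

168.9184 kW


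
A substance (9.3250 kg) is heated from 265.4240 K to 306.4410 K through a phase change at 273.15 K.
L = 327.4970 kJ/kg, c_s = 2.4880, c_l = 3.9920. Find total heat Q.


Q1 (sensible, solid) = 9.3250 * 2.4880 * 7.7260 = 179.2478 kJ
Q2 (latent) = 9.3250 * 327.4970 = 3053.9095 kJ
Q3 (sensible, liquid) = 9.3250 * 3.9920 * 33.2910 = 1239.2708 kJ
Q_total = 4472.4282 kJ

4472.4282 kJ


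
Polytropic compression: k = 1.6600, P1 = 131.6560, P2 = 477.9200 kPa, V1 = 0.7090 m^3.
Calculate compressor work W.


(k-1)/k = 0.3976
(P2/P1)^exp = 1.6696
W = 2.5152 * 131.6560 * 0.7090 * (1.6696 - 1) = 157.2088 kJ

157.2088 kJ


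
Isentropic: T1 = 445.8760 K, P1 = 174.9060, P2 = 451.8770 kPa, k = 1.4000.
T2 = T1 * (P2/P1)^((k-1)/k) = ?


(k-1)/k = 0.2857
(P2/P1)^exp = 1.3115
T2 = 445.8760 * 1.3115 = 584.7766 K

584.7766 K


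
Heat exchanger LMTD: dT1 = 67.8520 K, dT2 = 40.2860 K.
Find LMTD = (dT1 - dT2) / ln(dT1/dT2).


dT1/dT2 = 1.6843
ln(dT1/dT2) = 0.5213
LMTD = 27.5660 / 0.5213 = 52.8768 K

52.8768 K


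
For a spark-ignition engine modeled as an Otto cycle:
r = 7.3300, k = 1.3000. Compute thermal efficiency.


r^(k-1) = 1.8177
eta = 1 - 1/1.8177 = 0.4499 = 44.9866%

44.9866%


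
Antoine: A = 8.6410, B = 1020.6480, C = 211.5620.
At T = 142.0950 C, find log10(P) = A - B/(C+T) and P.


C+T = 353.6570
B/(C+T) = 2.8860
log10(P) = 8.6410 - 2.8860 = 5.7550
P = 10^5.7550 = 568875.5311 mmHg

568875.5311 mmHg


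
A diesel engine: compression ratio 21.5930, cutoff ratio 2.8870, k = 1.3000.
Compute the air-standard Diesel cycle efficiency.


r^(k-1) = 2.5136
rc^k = 3.9681
eta = 0.5186 = 51.8643%

51.8643%


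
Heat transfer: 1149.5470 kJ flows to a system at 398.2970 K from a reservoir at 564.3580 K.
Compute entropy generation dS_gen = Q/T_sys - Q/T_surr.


dS_sys = 1149.5470/398.2970 = 2.8862 kJ/K
dS_surr = -1149.5470/564.3580 = -2.0369 kJ/K
dS_gen = 2.8862 - 2.0369 = 0.8492 kJ/K (irreversible)

dS_gen = 0.8492 kJ/K, irreversible


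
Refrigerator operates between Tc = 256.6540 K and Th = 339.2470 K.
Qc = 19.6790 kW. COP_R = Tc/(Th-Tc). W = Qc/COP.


COP = 256.6540 / 82.5930 = 3.1075
W = 19.6790 / 3.1075 = 6.3328 kW

COP = 3.1075, W = 6.3328 kW


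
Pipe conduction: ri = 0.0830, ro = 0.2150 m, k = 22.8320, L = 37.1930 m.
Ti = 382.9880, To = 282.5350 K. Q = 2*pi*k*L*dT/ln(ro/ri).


dT = 100.4530 K
ln(ro/ri) = 0.9518
Q = 2*pi*22.8320*37.1930*100.4530 / 0.9518 = 563123.2027 W

563123.2027 W


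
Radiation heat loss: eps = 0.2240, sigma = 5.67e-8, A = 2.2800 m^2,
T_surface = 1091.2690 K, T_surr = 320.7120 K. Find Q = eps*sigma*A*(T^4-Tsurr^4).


T^4 = 1.4182e+12
Tsurr^4 = 1.0579e+10
Q = 0.2240 * 5.67e-8 * 2.2800 * 1.4076e+12 = 40760.6644 W

40760.6644 W


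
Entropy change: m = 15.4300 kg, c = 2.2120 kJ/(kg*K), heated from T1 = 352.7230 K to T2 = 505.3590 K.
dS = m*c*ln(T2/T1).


T2/T1 = 1.4327
ln(T2/T1) = 0.3596
dS = 15.4300 * 2.2120 * 0.3596 = 12.2731 kJ/K

12.2731 kJ/K
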